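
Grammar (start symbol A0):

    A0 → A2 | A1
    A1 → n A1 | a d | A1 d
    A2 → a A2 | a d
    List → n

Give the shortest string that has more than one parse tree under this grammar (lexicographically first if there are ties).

a d

length 2: a d has 2 parse trees

Two derivations of a d:
  A0 ⇒ A2 ⇒ a d
  A0 ⇒ A1 ⇒ a d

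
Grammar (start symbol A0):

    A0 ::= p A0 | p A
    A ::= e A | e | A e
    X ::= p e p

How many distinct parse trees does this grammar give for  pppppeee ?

Parse trees for pppppeee:
  [A0 p [A0 p [A0 p [A0 p [A0 p [A e [A e [A e]]]]]]]]
  [A0 p [A0 p [A0 p [A0 p [A0 p [A e [A [A e] e]]]]]]]
  [A0 p [A0 p [A0 p [A0 p [A0 p [A [A e [A e]] e]]]]]]
  [A0 p [A0 p [A0 p [A0 p [A0 p [A [A [A e] e] e]]]]]]

4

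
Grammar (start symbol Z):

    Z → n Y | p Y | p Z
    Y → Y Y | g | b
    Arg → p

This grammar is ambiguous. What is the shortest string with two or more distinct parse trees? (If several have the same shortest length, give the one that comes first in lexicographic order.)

n b b b

length 2: no string has ≥2 trees
length 3: no string has ≥2 trees
length 4: n b b b has 2 parse trees

Two derivations of n b b b:
  Z ⇒ n Y ⇒ n Y Y ⇒ n Y Y Y ⇒ n b Y Y ⇒ n b b Y ⇒ n b b b
  Z ⇒ n Y ⇒ n Y Y ⇒ n b Y ⇒ n b Y Y ⇒ n b b Y ⇒ n b b b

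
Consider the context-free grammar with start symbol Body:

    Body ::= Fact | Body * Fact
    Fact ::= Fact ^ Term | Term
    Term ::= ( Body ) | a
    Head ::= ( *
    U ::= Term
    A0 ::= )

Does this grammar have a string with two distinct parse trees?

Only Body, Fact, Term are reachable from Body; ignoring the rest: The grammar is stratified — Body handles '*' (left-recursive), Fact handles '^', Term atoms. Each operator has a fixed associativity and precedence level, so every string has one parse.

Unambiguous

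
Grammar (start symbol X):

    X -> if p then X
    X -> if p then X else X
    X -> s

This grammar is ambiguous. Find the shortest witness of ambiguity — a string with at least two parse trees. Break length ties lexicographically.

if p then if p then s else s

length 1: no string has ≥2 trees
length 4: no string has ≥2 trees
length 6: no string has ≥2 trees
length 7: no string has ≥2 trees
length 9: if p then if p then s else s has 2 parse trees

Two derivations of if p then if p then s else s:
  X ⇒ if p then X ⇒ if p then if p then X else X ⇒ if p then if p then s else X ⇒ if p then if p then s else s
  X ⇒ if p then X else X ⇒ if p then if p then X else X ⇒ if p then if p then s else X ⇒ if p then if p then s else s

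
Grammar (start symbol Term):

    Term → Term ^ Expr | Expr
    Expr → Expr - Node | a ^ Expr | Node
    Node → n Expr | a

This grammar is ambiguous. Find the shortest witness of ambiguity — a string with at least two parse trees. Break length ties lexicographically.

a ^ a

length 1: no string has ≥2 trees
length 2: no string has ≥2 trees
length 3: a ^ a has 2 parse trees

Two derivations of a ^ a:
  Term ⇒ Term ^ Expr ⇒ Expr ^ Expr ⇒ Node ^ Expr ⇒ a ^ Expr ⇒ a ^ Node ⇒ a ^ a
  Term ⇒ Expr ⇒ a ^ Expr ⇒ a ^ Node ⇒ a ^ a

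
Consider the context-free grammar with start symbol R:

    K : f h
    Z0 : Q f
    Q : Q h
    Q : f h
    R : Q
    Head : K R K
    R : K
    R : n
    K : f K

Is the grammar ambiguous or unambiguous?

Witness: f h

Derivation 1: R ⇒ Q ⇒ f h
Derivation 2: R ⇒ K ⇒ f h

Two distinct leftmost derivations for the same string.

Ambiguous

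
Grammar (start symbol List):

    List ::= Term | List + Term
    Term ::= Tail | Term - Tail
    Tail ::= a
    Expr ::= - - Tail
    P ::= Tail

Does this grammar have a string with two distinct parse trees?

Unambiguous

Only List, Term, Tail are reachable from List; ignoring the rest: List → List + Term | Term  ;  Term → Term - Tail | Tail  — a left-associative chain with Tail at the bottom. Each string factors uniquely by precedence.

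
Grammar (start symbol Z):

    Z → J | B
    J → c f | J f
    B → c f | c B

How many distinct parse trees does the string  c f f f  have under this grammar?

Parse trees for c f f f:
  [Z [J [J [J c f] f] f]]

1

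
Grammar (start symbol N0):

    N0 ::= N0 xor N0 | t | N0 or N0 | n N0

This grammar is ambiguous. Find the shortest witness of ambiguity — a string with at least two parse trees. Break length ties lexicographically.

length 1: no string has ≥2 trees
length 2: no string has ≥2 trees
length 3: no string has ≥2 trees
length 4: n t or t has 2 parse trees

Two derivations of n t or t:
  N0 ⇒ N0 or N0 ⇒ n N0 or N0 ⇒ n t or N0 ⇒ n t or t
  N0 ⇒ n N0 ⇒ n N0 or N0 ⇒ n t or N0 ⇒ n t or t

n t or t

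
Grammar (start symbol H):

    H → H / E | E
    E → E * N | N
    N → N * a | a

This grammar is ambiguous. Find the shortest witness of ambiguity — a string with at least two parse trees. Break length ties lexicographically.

a * a

length 1: no string has ≥2 trees
length 3: a * a has 2 parse trees

Two derivations of a * a:
  H ⇒ E ⇒ E * N ⇒ N * N ⇒ a * N ⇒ a * a
  H ⇒ E ⇒ N ⇒ N * a ⇒ a * a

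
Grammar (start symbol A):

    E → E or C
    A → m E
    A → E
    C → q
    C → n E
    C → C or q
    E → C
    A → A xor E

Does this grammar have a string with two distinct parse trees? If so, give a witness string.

Witness: q or q

Derivation 1: A ⇒ E ⇒ E or C ⇒ C or C ⇒ q or C ⇒ q or q
Derivation 2: A ⇒ E ⇒ C ⇒ C or q ⇒ q or q

Two distinct leftmost derivations for the same string.

Ambiguous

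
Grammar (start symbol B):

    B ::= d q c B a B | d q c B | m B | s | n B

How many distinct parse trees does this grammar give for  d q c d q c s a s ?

2

Parse trees for d q c d q c s a s:
  [B d q c [B d q c [B s]] a [B s]]
  [B d q c [B d q c [B s] a [B s]]]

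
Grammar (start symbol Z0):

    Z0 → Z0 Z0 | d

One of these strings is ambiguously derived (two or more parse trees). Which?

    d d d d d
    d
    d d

d d d d d

d d d d d: 14 trees
d: 1 tree
d d: 1 tree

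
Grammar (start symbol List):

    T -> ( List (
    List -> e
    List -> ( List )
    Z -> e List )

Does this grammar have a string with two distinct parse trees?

Only List is reachable from List; ignoring the rest: Each string is a nest of matched brackets around a single atom. An opening bracket forces the recursive rule; an atom forces the base rule.

Unambiguous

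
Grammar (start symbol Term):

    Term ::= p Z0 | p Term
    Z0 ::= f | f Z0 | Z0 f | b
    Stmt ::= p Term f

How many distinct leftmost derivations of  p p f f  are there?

2

Parse trees for p p f f:
  [Term p [Term p [Z0 f [Z0 f]]]]
  [Term p [Term p [Z0 [Z0 f] f]]]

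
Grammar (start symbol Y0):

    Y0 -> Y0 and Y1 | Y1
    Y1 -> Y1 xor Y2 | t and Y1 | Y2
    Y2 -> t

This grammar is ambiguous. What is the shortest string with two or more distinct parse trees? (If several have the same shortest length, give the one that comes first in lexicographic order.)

length 1: no string has ≥2 trees
length 3: t and t has 2 parse trees

Two derivations of t and t:
  Y0 ⇒ Y0 and Y1 ⇒ Y1 and Y1 ⇒ Y2 and Y1 ⇒ t and Y1 ⇒ t and Y2 ⇒ t and t
  Y0 ⇒ Y1 ⇒ t and Y1 ⇒ t and Y2 ⇒ t and t

t and t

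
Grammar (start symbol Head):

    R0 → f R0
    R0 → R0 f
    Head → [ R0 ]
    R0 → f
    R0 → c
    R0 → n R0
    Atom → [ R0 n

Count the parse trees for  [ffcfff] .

Parse trees for [ffcfff] (showing first 6 of 10):
  [Head [ [R0 f [R0 f [R0 [R0 [R0 [R0 c] f] f] f]]] ]]
  [Head [ [R0 f [R0 [R0 f [R0 [R0 [R0 c] f] f]] f]] ]]
  [Head [ [R0 f [R0 [R0 [R0 f [R0 [R0 c] f]] f] f]] ]]
  [Head [ [R0 f [R0 [R0 [R0 [R0 f [R0 c]] f] f] f]] ]]
  [Head [ [R0 [R0 f [R0 f [R0 [R0 [R0 c] f] f]]] f] ]]
  [Head [ [R0 [R0 f [R0 [R0 f [R0 [R0 c] f]] f]] f] ]]

10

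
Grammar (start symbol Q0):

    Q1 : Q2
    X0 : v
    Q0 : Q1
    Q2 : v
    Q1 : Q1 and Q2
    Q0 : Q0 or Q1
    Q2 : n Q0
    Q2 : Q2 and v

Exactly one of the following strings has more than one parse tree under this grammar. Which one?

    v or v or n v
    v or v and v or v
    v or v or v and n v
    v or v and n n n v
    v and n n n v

v or v or n v: 1 tree
v or v and v or v: 2 trees
v or v or v and n v: 1 tree
v or v and n n n v: 1 tree
v and n n n v: 1 tree

v or v and v or v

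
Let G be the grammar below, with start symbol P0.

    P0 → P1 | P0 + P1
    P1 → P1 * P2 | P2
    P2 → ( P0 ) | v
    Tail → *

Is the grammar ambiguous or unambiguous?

(Tail is unreachable from P0, so its rules don't affect L(P0).) The grammar is stratified — P0 handles '+' (left-recursive), P1 handles '*', P2 atoms. Each operator has a fixed associativity and precedence level, so every string has one parse.

Unambiguous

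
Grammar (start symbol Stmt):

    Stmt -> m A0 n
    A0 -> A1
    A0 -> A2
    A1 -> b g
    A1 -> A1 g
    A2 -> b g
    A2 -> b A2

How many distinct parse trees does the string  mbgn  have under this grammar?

Parse trees for mbgn:
  [Stmt m [A0 [A1 b g]] n]
  [Stmt m [A0 [A2 b g]] n]

2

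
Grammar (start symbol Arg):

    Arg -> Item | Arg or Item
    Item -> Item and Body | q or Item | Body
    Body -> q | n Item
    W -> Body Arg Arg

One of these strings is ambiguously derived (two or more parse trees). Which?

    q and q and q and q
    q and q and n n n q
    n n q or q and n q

n n q or q and n q

q and q and q and q: 1 tree
q and q and n n n q: 1 tree
n n q or q and n q: 5 trees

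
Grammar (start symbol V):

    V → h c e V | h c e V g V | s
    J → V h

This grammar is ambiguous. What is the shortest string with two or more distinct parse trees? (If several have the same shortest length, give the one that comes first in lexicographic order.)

length 1: no string has ≥2 trees
length 4: no string has ≥2 trees
length 6: no string has ≥2 trees
length 7: no string has ≥2 trees
length 9: h c e h c e s g s has 2 parse trees

Two derivations of h c e h c e s g s:
  V ⇒ h c e V ⇒ h c e h c e V g V ⇒ h c e h c e s g V ⇒ h c e h c e s g s
  V ⇒ h c e V g V ⇒ h c e h c e V g V ⇒ h c e h c e s g V ⇒ h c e h c e s g s

h c e h c e s g s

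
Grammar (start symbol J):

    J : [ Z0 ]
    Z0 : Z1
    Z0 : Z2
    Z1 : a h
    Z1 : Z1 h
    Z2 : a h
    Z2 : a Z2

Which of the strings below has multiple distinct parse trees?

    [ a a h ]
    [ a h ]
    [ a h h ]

[ a h ]

[ a a h ]: 1 tree
[ a h ]: 2 trees
[ a h h ]: 1 tree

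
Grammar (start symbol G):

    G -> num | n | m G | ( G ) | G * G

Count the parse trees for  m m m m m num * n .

Parse trees for m m m m m num * n:
  [G m [G m [G m [G m [G m [G [G num] * [G n]]]]]]]
  [G m [G m [G m [G m [G [G m [G num]] * [G n]]]]]]
  [G m [G m [G m [G [G m [G m [G num]]] * [G n]]]]]
  [G m [G m [G [G m [G m [G m [G num]]]] * [G n]]]]
  [G m [G [G m [G m [G m [G m [G num]]]]] * [G n]]]
  [G [G m [G m [G m [G m [G m [G num]]]]]] * [G n]]

6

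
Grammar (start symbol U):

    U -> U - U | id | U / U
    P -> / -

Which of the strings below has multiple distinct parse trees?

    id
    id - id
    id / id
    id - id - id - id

id - id - id - id

id: 1 tree
id - id: 1 tree
id / id: 1 tree
id - id - id - id: 5 trees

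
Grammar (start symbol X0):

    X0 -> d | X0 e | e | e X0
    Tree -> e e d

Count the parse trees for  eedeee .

10

Parse trees for eedeee (showing first 6 of 10):
  [X0 [X0 [X0 [X0 e [X0 e [X0 d]]] e] e] e]
  [X0 [X0 [X0 e [X0 [X0 e [X0 d]] e]] e] e]
  [X0 [X0 [X0 e [X0 e [X0 [X0 d] e]]] e] e]
  [X0 [X0 e [X0 [X0 [X0 e [X0 d]] e] e]] e]
  [X0 [X0 e [X0 [X0 e [X0 [X0 d] e]] e]] e]
  [X0 [X0 e [X0 e [X0 [X0 [X0 d] e] e]]] e]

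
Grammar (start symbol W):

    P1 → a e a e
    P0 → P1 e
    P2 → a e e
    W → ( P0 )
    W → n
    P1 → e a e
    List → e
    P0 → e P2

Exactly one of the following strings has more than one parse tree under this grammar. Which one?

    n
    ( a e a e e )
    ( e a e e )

n: 1 tree
( a e a e e ): 1 tree
( e a e e ): 2 trees

( e a e e )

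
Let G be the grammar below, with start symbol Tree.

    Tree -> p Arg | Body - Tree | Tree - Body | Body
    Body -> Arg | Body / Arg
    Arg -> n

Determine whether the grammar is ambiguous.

Ambiguous

Witness: n - n

Derivation 1: Tree ⇒ Body - Tree ⇒ Arg - Tree ⇒ n - Tree ⇒ n - Body ⇒ n - Arg ⇒ n - n
Derivation 2: Tree ⇒ Tree - Body ⇒ Body - Body ⇒ Arg - Body ⇒ n - Body ⇒ n - Arg ⇒ n - n

Two distinct leftmost derivations for the same string.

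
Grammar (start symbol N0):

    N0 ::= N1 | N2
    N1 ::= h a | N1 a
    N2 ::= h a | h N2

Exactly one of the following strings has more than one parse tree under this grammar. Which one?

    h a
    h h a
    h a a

h a: 2 trees
h h a: 1 tree
h a a: 1 tree

h a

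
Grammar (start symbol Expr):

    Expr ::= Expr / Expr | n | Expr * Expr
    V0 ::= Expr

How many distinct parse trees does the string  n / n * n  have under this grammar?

2

Parse trees for n / n * n:
  [Expr [Expr n] / [Expr [Expr n] * [Expr n]]]
  [Expr [Expr [Expr n] / [Expr n]] * [Expr n]]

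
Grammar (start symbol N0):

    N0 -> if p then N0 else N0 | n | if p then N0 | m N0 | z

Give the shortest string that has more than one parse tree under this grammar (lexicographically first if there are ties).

if p then if p then n else n

length 1: no string has ≥2 trees
length 2: no string has ≥2 trees
length 3: no string has ≥2 trees
length 4: no string has ≥2 trees
length 5: no string has ≥2 trees
length 6: no string has ≥2 trees
length 7: no string has ≥2 trees
length 8: no string has ≥2 trees
length 9: if p then if p then n else n has 2 parse trees

Two derivations of if p then if p then n else n:
  N0 ⇒ if p then N0 else N0 ⇒ if p then if p then N0 else N0 ⇒ if p then if p then n else N0 ⇒ if p then if p then n else n
  N0 ⇒ if p then N0 ⇒ if p then if p then N0 else N0 ⇒ if p then if p then n else N0 ⇒ if p then if p then n else n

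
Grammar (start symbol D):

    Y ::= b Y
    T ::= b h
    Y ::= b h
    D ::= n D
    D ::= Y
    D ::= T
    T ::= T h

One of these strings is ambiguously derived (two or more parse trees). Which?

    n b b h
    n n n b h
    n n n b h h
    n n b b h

n b b h: 1 tree
n n n b h: 2 trees
n n n b h h: 1 tree
n n b b h: 1 tree

n n n b h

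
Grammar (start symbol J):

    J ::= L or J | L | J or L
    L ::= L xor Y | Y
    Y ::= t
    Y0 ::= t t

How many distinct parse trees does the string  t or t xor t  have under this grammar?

2

Parse trees for t or t xor t:
  [J [L [Y t]] or [J [L [L [Y t]] xor [Y t]]]]
  [J [J [L [Y t]]] or [L [L [Y t]] xor [Y t]]]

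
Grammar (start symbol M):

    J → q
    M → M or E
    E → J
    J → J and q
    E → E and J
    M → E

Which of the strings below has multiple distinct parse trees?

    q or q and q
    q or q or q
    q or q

q or q and q: 2 trees
q or q or q: 1 tree
q or q: 1 tree

q or q and q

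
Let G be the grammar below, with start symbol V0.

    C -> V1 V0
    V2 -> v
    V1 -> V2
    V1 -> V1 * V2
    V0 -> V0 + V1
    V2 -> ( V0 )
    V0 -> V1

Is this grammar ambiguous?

Only V0, V1, V2 are reachable from V0; ignoring the rest: This is a standard precedence ladder (V0 over V1 over V2), with each level left-recursive on its own operator ('+' at V0, '*' at V1). That structure is LR(1), hence unambiguous.

Unambiguous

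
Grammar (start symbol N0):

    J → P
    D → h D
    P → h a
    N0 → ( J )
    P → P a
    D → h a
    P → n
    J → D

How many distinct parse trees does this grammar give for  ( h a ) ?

2

Parse trees for ( h a ):
  [N0 ( [J [P h a]] )]
  [N0 ( [J [D h a]] )]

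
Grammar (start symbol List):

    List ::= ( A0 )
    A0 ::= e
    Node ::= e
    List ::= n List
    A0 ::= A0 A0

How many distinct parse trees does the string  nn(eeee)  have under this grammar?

Parse trees for nn(eeee):
  [List n [List n [List ( [A0 [A0 e] [A0 [A0 e] [A0 [A0 e] [A0 e]]]] )]]]
  [List n [List n [List ( [A0 [A0 e] [A0 [A0 [A0 e] [A0 e]] [A0 e]]] )]]]
  [List n [List n [List ( [A0 [A0 [A0 e] [A0 e]] [A0 [A0 e] [A0 e]]] )]]]
  [List n [List n [List ( [A0 [A0 [A0 e] [A0 [A0 e] [A0 e]]] [A0 e]] )]]]
  [List n [List n [List ( [A0 [A0 [A0 [A0 e] [A0 e]] [A0 e]] [A0 e]] )]]]

5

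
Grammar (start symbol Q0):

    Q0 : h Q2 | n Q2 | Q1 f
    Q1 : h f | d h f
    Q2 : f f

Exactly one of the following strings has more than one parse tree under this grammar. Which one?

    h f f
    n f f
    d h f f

h f f

h f f: 2 trees
n f f: 1 tree
d h f f: 1 tree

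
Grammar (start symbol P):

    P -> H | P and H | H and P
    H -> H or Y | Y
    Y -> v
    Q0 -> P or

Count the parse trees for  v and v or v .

2

Parse trees for v and v or v:
  [P [P [H [Y v]]] and [H [H [Y v]] or [Y v]]]
  [P [H [Y v]] and [P [H [H [Y v]] or [Y v]]]]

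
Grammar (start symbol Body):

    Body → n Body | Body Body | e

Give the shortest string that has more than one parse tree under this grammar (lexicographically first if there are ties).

length 1: no string has ≥2 trees
length 2: no string has ≥2 trees
length 3: e e e has 2 parse trees

Two derivations of e e e:
  Body ⇒ Body Body ⇒ Body Body Body ⇒ e Body Body ⇒ e e Body ⇒ e e e
  Body ⇒ Body Body ⇒ e Body ⇒ e Body Body ⇒ e e Body ⇒ e e e

e e e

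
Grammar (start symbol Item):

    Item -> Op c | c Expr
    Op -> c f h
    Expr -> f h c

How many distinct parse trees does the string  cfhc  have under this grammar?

Parse trees for cfhc:
  [Item [Op c f h] c]
  [Item c [Expr f h c]]

2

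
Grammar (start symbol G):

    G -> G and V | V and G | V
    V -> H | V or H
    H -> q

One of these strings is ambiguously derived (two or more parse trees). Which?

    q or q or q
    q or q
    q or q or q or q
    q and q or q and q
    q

q and q or q and q

q or q or q: 1 tree
q or q: 1 tree
q or q or q or q: 1 tree
q and q or q and q: 4 trees
q: 1 tree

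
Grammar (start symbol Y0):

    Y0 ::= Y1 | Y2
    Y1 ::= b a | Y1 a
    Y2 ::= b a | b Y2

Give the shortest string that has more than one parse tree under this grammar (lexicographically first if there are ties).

length 2: b a has 2 parse trees

Two derivations of b a:
  Y0 ⇒ Y1 ⇒ b a
  Y0 ⇒ Y2 ⇒ b a

b a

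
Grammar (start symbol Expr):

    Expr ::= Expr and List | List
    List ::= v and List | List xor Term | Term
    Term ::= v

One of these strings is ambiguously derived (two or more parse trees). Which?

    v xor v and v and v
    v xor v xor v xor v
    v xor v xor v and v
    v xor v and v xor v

v xor v and v and v

v xor v and v and v: 2 trees
v xor v xor v xor v: 1 tree
v xor v xor v and v: 1 tree
v xor v and v xor v: 1 tree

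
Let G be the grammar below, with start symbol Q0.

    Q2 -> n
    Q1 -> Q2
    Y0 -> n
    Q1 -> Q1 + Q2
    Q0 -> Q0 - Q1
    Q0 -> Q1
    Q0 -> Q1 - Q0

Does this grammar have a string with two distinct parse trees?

Witness: n - n

Derivation 1: Q0 ⇒ Q0 - Q1 ⇒ Q1 - Q1 ⇒ Q2 - Q1 ⇒ n - Q1 ⇒ n - Q2 ⇒ n - n
Derivation 2: Q0 ⇒ Q1 - Q0 ⇒ Q2 - Q0 ⇒ n - Q0 ⇒ n - Q1 ⇒ n - Q2 ⇒ n - n

Two distinct leftmost derivations for the same string.

Ambiguous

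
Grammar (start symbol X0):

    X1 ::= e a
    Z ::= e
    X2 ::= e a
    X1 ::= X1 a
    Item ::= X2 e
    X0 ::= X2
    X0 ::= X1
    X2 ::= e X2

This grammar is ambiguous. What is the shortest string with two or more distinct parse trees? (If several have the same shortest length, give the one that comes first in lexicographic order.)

e a

length 2: e a has 2 parse trees

Two derivations of e a:
  X0 ⇒ X2 ⇒ e a
  X0 ⇒ X1 ⇒ e a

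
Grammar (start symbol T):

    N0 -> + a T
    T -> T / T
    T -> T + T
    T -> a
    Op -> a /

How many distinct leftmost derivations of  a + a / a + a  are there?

5

Parse trees for a + a / a + a:
  [T [T [T a] + [T a]] / [T [T a] + [T a]]]
  [T [T a] + [T [T a] / [T [T a] + [T a]]]]
  [T [T a] + [T [T [T a] / [T a]] + [T a]]]
  [T [T [T [T a] + [T a]] / [T a]] + [T a]]
  [T [T [T a] + [T [T a] / [T a]]] + [T a]]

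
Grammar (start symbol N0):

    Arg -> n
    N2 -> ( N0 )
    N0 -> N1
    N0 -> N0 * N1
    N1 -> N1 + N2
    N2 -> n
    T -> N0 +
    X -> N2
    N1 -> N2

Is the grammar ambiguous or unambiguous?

Unambiguous

Only N0, N1, N2 are reachable from N0; ignoring the rest: The grammar is stratified — N0 handles '*' (left-recursive), N1 handles '+', N2 atoms. Each operator has a fixed associativity and precedence level, so every string has one parse.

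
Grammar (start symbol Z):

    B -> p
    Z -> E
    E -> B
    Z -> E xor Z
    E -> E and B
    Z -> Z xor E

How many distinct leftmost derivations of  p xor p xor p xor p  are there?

Parse trees for p xor p xor p xor p:
  [Z [E [B p]] xor [Z [E [B p]] xor [Z [E [B p]] xor [Z [E [B p]]]]]]
  [Z [E [B p]] xor [Z [E [B p]] xor [Z [Z [E [B p]]] xor [E [B p]]]]]
  [Z [E [B p]] xor [Z [Z [E [B p]] xor [Z [E [B p]]]] xor [E [B p]]]]
  [Z [E [B p]] xor [Z [Z [Z [E [B p]]] xor [E [B p]]] xor [E [B p]]]]
  [Z [Z [E [B p]] xor [Z [E [B p]] xor [Z [E [B p]]]]] xor [E [B p]]]
  [Z [Z [E [B p]] xor [Z [Z [E [B p]]] xor [E [B p]]]] xor [E [B p]]]
  [Z [Z [Z [E [B p]] xor [Z [E [B p]]]] xor [E [B p]]] xor [E [B p]]]
  [Z [Z [Z [Z [E [B p]]] xor [E [B p]]] xor [E [B p]]] xor [E [B p]]]

8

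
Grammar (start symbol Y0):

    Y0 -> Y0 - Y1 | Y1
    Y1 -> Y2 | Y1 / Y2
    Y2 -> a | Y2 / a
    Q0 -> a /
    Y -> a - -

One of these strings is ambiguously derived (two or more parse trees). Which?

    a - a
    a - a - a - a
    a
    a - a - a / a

a - a - a / a

a - a: 1 tree
a - a - a - a: 1 tree
a: 1 tree
a - a - a / a: 2 trees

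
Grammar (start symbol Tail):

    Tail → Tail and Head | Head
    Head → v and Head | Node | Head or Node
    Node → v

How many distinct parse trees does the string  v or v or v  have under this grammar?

Parse trees for v or v or v:
  [Tail [Head [Head [Head [Node v]] or [Node v]] or [Node v]]]

1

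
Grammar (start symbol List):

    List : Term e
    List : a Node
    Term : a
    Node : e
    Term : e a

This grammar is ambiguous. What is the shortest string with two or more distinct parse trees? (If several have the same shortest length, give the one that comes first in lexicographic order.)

a e

length 2: a e has 2 parse trees

Two derivations of a e:
  List ⇒ Term e ⇒ a e
  List ⇒ a Node ⇒ a e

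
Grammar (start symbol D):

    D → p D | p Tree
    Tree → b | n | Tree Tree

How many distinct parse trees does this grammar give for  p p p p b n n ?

2

Parse trees for p p p p b n n:
  [D p [D p [D p [D p [Tree [Tree b] [Tree [Tree n] [Tree n]]]]]]]
  [D p [D p [D p [D p [Tree [Tree [Tree b] [Tree n]] [Tree n]]]]]]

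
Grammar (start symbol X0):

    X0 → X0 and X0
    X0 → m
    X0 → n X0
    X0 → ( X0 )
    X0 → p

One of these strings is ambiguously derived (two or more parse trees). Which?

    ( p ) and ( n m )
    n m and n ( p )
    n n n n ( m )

n m and n ( p )

( p ) and ( n m ): 1 tree
n m and n ( p ): 2 trees
n n n n ( m ): 1 tree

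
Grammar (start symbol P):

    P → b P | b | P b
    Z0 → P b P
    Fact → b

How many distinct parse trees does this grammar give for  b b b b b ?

16

Parse trees for b b b b b (showing first 6 of 16):
  [P b [P b [P b [P b [P b]]]]]
  [P b [P b [P b [P [P b] b]]]]
  [P b [P b [P [P b [P b]] b]]]
  [P b [P b [P [P [P b] b] b]]]
  [P b [P [P b [P b [P b]]] b]]
  [P b [P [P b [P [P b] b]] b]]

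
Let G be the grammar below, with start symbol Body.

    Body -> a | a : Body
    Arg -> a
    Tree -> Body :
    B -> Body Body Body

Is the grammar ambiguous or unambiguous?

Unambiguous

(Arg, Tree, B are unreachable from Body, so their rules don't affect L(Body).) The reachable grammar is A → atom sep A | atom. Each atom is followed by either the separator (recurse) or end-of-string (stop) — no choice point.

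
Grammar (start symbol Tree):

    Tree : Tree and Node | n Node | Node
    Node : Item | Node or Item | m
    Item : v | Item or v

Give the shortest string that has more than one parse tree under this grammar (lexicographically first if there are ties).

v or v

length 1: no string has ≥2 trees
length 2: no string has ≥2 trees
length 3: v or v has 2 parse trees

Two derivations of v or v:
  Tree ⇒ Node ⇒ Item ⇒ Item or v ⇒ v or v
  Tree ⇒ Node ⇒ Node or Item ⇒ Item or Item ⇒ v or Item ⇒ v or v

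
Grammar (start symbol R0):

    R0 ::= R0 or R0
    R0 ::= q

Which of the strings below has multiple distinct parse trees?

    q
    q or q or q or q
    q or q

q: 1 tree
q or q or q or q: 5 trees
q or q: 1 tree

q or q or q or q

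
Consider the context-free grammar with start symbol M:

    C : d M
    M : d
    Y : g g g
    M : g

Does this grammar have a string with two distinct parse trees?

Unambiguous

Only M is reachable from M; ignoring the rest: Each reachable nonterminal has at most one production per leading terminal, and all productions are right-linear; the derivation is determined token-by-token.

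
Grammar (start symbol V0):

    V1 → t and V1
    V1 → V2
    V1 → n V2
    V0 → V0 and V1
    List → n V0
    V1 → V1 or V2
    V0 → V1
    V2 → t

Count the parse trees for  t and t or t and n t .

3

Parse trees for t and t or t and n t:
  [V0 [V0 [V0 [V1 [V2 t]]] and [V1 [V1 [V2 t]] or [V2 t]]] and [V1 n [V2 t]]]
  [V0 [V0 [V1 t and [V1 [V1 [V2 t]] or [V2 t]]]] and [V1 n [V2 t]]]
  [V0 [V0 [V1 [V1 t and [V1 [V2 t]]] or [V2 t]]] and [V1 n [V2 t]]]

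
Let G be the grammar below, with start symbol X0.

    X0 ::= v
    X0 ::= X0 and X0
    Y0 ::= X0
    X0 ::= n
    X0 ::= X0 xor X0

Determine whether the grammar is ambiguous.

Witness: n and n and n

Derivation 1: X0 ⇒ X0 and X0 ⇒ X0 and X0 and X0 ⇒ n and X0 and X0 ⇒ n and n and X0 ⇒ n and n and n
Derivation 2: X0 ⇒ X0 and X0 ⇒ n and X0 ⇒ n and X0 and X0 ⇒ n and n and X0 ⇒ n and n and n

Two distinct leftmost derivations for the same string.

Ambiguous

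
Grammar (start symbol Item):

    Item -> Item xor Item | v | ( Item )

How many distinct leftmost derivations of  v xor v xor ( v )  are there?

2

Parse trees for v xor v xor ( v ):
  [Item [Item v] xor [Item [Item v] xor [Item ( [Item v] )]]]
  [Item [Item [Item v] xor [Item v]] xor [Item ( [Item v] )]]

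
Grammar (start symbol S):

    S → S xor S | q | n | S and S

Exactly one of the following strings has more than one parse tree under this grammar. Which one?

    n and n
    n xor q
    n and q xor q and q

n and q xor q and q

n and n: 1 tree
n xor q: 1 tree
n and q xor q and q: 5 trees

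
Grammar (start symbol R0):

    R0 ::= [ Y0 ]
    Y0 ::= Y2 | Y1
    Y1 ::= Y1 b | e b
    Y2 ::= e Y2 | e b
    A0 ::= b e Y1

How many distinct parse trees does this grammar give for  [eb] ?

Parse trees for [eb]:
  [R0 [ [Y0 [Y2 e b]] ]]
  [R0 [ [Y0 [Y1 e b]] ]]

2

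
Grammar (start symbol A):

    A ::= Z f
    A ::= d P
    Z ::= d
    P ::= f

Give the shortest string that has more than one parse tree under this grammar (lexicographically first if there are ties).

d f

length 2: d f has 2 parse trees

Two derivations of d f:
  A ⇒ Z f ⇒ d f
  A ⇒ d P ⇒ d f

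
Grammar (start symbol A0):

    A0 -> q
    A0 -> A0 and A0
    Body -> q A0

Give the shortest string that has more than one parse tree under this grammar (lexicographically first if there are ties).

length 1: no string has ≥2 trees
length 3: no string has ≥2 trees
length 5: q and q and q has 2 parse trees

Two derivations of q and q and q:
  A0 ⇒ A0 and A0 ⇒ q and A0 ⇒ q and A0 and A0 ⇒ q and q and A0 ⇒ q and q and q
  A0 ⇒ A0 and A0 ⇒ A0 and A0 and A0 ⇒ q and A0 and A0 ⇒ q and q and A0 ⇒ q and q and q

q and q and q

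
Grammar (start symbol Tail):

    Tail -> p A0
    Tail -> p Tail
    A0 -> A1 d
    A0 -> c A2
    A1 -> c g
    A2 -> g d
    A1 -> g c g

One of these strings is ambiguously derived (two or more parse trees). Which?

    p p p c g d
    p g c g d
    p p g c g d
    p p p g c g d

p p p c g d: 2 trees
p g c g d: 1 tree
p p g c g d: 1 tree
p p p g c g d: 1 tree

p p p c g d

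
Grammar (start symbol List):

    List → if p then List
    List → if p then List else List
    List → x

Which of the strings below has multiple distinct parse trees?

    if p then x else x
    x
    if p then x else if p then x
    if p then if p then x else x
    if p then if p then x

if p then x else x: 1 tree
x: 1 tree
if p then x else if p then x: 1 tree
if p then if p then x else x: 2 trees
if p then if p then x: 1 tree

if p then if p then x else x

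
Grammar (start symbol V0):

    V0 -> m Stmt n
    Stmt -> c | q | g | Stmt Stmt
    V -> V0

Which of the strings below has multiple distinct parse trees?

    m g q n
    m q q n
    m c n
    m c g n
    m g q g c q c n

m g q g c q c n

m g q n: 1 tree
m q q n: 1 tree
m c n: 1 tree
m c g n: 1 tree
m g q g c q c n: 42 trees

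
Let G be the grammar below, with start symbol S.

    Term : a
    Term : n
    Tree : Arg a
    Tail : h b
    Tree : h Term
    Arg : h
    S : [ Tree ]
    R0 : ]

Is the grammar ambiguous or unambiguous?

Ambiguous

Witness: [ h a ]

Derivation 1: S ⇒ [ Tree ] ⇒ [ Arg a ] ⇒ [ h a ]
Derivation 2: S ⇒ [ Tree ] ⇒ [ h Term ] ⇒ [ h a ]

Two distinct leftmost derivations for the same string.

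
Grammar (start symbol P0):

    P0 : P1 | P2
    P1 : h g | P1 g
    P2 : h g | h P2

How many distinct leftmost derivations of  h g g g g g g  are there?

1

Parse trees for h g g g g g g:
  [P0 [P1 [P1 [P1 [P1 [P1 [P1 h g] g] g] g] g] g]]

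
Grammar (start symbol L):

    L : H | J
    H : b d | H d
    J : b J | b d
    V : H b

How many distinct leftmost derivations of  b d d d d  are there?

1

Parse trees for b d d d d:
  [L [H [H [H [H b d] d] d] d]]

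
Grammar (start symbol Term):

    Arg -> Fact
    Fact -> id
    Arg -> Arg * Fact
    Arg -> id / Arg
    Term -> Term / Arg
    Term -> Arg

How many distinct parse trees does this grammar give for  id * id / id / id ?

2

Parse trees for id * id / id / id:
  [Term [Term [Arg [Arg [Fact id]] * [Fact id]]] / [Arg id / [Arg [Fact id]]]]
  [Term [Term [Term [Arg [Arg [Fact id]] * [Fact id]]] / [Arg [Fact id]]] / [Arg [Fact id]]]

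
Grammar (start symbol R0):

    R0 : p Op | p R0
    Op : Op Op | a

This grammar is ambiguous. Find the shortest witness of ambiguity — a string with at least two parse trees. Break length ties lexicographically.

p a a a

length 2: no string has ≥2 trees
length 3: no string has ≥2 trees
length 4: p a a a has 2 parse trees

Two derivations of p a a a:
  R0 ⇒ p Op ⇒ p Op Op ⇒ p Op Op Op ⇒ p a Op Op ⇒ p a a Op ⇒ p a a a
  R0 ⇒ p Op ⇒ p Op Op ⇒ p a Op ⇒ p a Op Op ⇒ p a a Op ⇒ p a a a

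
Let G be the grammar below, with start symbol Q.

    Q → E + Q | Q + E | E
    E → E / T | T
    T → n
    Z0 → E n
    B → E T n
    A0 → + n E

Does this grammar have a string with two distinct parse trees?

Ambiguous

Witness: n + n

Derivation 1: Q ⇒ E + Q ⇒ T + Q ⇒ n + Q ⇒ n + E ⇒ n + T ⇒ n + n
Derivation 2: Q ⇒ Q + E ⇒ E + E ⇒ T + E ⇒ n + E ⇒ n + T ⇒ n + n

Two distinct leftmost derivations for the same string.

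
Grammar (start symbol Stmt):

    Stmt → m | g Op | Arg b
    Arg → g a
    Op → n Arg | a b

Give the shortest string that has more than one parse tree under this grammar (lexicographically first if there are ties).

length 1: no string has ≥2 trees
length 3: g a b has 2 parse trees

Two derivations of g a b:
  Stmt ⇒ g Op ⇒ g a b
  Stmt ⇒ Arg b ⇒ g a b

g a b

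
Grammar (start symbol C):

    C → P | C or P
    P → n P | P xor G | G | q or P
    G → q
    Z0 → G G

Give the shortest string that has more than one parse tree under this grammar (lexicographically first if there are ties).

length 1: no string has ≥2 trees
length 2: no string has ≥2 trees
length 3: q or q has 2 parse trees

Two derivations of q or q:
  C ⇒ P ⇒ q or P ⇒ q or G ⇒ q or q
  C ⇒ C or P ⇒ P or P ⇒ G or P ⇒ q or P ⇒ q or G ⇒ q or q

q or q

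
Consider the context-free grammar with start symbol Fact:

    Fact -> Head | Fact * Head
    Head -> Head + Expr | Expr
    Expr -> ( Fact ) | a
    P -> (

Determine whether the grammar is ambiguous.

Only Fact, Head, Expr are reachable from Fact; ignoring the rest: This is a standard precedence ladder (Fact over Head over Expr), with each level left-recursive on its own operator ('*' at Fact, '+' at Head). That structure is LR(1), hence unambiguous.

Unambiguous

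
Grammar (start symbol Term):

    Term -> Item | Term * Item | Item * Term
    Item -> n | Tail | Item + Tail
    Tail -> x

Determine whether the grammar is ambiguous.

Ambiguous

Witness: n * n

Derivation 1: Term ⇒ Term * Item ⇒ Item * Item ⇒ n * Item ⇒ n * n
Derivation 2: Term ⇒ Item * Term ⇒ n * Term ⇒ n * Item ⇒ n * n

Two distinct leftmost derivations for the same string.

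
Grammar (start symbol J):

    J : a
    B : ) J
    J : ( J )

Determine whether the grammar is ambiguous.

(B is unreachable from J, so its rules don't affect L(J).) Each string is a nest of matched brackets around a single atom. An opening bracket forces the recursive rule; an atom forces the base rule.

Unambiguous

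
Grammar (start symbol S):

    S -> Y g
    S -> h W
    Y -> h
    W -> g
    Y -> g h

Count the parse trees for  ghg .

1

Parse trees for ghg:
  [S [Y g h] g]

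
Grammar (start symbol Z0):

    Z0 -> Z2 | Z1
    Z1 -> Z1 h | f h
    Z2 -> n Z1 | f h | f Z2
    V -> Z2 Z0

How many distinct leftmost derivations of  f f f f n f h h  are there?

1

Parse trees for f f f f n f h h:
  [Z0 [Z2 f [Z2 f [Z2 f [Z2 f [Z2 n [Z1 [Z1 f h] h]]]]]]]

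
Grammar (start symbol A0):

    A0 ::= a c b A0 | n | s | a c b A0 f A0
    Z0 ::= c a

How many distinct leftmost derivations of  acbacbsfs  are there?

2

Parse trees for acbacbsfs:
  [A0 a c b [A0 a c b [A0 s] f [A0 s]]]
  [A0 a c b [A0 a c b [A0 s]] f [A0 s]]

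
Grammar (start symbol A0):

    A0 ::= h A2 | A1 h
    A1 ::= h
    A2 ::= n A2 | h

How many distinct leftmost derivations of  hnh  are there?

1

Parse trees for hnh:
  [A0 h [A2 n [A2 h]]]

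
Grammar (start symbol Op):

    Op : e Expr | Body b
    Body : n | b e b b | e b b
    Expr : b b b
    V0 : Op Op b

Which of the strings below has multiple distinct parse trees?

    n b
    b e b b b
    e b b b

n b: 1 tree
b e b b b: 1 tree
e b b b: 2 trees

e b b b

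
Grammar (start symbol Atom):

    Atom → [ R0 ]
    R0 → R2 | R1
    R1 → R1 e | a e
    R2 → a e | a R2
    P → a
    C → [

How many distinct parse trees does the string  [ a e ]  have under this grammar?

Parse trees for [ a e ]:
  [Atom [ [R0 [R2 a e]] ]]
  [Atom [ [R0 [R1 a e]] ]]

2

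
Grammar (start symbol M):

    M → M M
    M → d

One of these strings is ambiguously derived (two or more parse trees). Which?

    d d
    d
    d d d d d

d d: 1 tree
d: 1 tree
d d d d d: 14 trees

d d d d d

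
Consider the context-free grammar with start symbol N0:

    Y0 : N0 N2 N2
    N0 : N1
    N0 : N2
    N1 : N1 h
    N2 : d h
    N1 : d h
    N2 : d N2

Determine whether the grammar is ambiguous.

Witness: d h

Derivation 1: N0 ⇒ N1 ⇒ d h
Derivation 2: N0 ⇒ N2 ⇒ d h

Two distinct leftmost derivations for the same string.

Ambiguous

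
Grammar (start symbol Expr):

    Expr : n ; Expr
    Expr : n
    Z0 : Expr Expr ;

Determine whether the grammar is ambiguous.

Unambiguous

Only Expr is reachable from Expr; ignoring the rest: The reachable grammar is A → atom sep A | atom. Each atom is followed by either the separator (recurse) or end-of-string (stop) — no choice point.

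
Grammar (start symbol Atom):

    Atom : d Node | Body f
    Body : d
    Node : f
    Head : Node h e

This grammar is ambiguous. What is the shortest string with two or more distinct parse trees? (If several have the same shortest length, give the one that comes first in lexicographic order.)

length 2: d f has 2 parse trees

Two derivations of d f:
  Atom ⇒ d Node ⇒ d f
  Atom ⇒ Body f ⇒ d f

d f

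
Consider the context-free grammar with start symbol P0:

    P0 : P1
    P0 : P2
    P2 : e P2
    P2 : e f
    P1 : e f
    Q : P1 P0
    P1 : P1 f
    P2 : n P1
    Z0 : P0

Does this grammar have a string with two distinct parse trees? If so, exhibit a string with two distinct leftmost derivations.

Witness: e f

Derivation 1: P0 ⇒ P1 ⇒ e f
Derivation 2: P0 ⇒ P2 ⇒ e f

Two distinct leftmost derivations for the same string.

Ambiguous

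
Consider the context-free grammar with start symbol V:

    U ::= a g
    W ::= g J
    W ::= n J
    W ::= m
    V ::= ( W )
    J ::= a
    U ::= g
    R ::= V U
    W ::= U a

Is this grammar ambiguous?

Ambiguous

Witness: ( g a )

Derivation 1: V ⇒ ( W ) ⇒ ( g J ) ⇒ ( g a )
Derivation 2: V ⇒ ( W ) ⇒ ( U a ) ⇒ ( g a )

Two distinct leftmost derivations for the same string.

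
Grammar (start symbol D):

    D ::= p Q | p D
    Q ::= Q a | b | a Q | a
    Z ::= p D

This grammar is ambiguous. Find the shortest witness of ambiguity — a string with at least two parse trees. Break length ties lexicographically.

length 2: no string has ≥2 trees
length 3: p a a has 2 parse trees

Two derivations of p a a:
  D ⇒ p Q ⇒ p Q a ⇒ p a a
  D ⇒ p Q ⇒ p a Q ⇒ p a a

p a a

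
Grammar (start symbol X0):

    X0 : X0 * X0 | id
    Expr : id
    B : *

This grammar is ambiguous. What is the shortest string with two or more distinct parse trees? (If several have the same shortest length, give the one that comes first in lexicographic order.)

id * id * id

length 1: no string has ≥2 trees
length 3: no string has ≥2 trees
length 5: id * id * id has 2 parse trees

Two derivations of id * id * id:
  X0 ⇒ X0 * X0 ⇒ X0 * X0 * X0 ⇒ id * X0 * X0 ⇒ id * id * X0 ⇒ id * id * id
  X0 ⇒ X0 * X0 ⇒ id * X0 ⇒ id * X0 * X0 ⇒ id * id * X0 ⇒ id * id * id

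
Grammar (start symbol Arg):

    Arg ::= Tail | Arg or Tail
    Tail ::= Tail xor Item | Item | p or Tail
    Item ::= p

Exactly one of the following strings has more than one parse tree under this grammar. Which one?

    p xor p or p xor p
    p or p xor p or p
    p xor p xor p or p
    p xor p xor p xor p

p or p xor p or p

p xor p or p xor p: 1 tree
p or p xor p or p: 3 trees
p xor p xor p or p: 1 tree
p xor p xor p xor p: 1 tree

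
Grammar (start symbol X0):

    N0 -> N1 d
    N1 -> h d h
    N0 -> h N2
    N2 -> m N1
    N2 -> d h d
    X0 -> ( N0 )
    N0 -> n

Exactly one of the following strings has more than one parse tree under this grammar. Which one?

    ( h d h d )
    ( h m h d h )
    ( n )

( h d h d ): 2 trees
( h m h d h ): 1 tree
( n ): 1 tree

( h d h d )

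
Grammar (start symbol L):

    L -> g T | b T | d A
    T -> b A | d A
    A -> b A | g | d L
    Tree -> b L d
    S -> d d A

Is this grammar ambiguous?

Unambiguous

Only L, T, A are reachable from L; ignoring the rest: Each reachable nonterminal has at most one production per leading terminal, and all productions are right-linear; the derivation is determined token-by-token.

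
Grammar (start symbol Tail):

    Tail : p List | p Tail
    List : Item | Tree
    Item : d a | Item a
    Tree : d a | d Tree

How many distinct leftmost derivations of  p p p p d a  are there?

2

Parse trees for p p p p d a:
  [Tail p [Tail p [Tail p [Tail p [List [Item d a]]]]]]
  [Tail p [Tail p [Tail p [Tail p [List [Tree d a]]]]]]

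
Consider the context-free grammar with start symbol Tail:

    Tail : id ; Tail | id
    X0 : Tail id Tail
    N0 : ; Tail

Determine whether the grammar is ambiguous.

Unambiguous

Only Tail is reachable from Tail; ignoring the rest: The reachable grammar is A → atom sep A | atom. Each atom is followed by either the separator (recurse) or end-of-string (stop) — no choice point.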